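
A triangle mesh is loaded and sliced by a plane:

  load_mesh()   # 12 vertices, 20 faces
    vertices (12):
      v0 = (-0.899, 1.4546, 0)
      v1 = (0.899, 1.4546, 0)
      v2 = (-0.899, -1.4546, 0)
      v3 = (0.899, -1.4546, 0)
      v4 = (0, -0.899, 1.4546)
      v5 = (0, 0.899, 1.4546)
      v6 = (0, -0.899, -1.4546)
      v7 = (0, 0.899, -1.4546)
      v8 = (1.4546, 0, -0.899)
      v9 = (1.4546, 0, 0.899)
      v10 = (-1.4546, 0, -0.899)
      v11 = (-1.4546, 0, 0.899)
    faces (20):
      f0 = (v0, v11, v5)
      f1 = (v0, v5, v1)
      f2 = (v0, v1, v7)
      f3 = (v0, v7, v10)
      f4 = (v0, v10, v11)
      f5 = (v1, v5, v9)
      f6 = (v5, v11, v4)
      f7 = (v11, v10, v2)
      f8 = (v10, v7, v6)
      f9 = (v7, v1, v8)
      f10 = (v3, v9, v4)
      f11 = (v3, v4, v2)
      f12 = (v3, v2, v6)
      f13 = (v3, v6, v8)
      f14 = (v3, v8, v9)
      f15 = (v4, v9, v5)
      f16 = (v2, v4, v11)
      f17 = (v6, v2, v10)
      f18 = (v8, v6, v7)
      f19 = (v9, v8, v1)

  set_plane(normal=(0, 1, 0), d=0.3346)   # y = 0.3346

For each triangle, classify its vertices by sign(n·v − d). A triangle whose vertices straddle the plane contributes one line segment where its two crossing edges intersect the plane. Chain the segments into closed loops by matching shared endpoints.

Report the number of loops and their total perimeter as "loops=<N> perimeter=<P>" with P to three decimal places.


loops=1 perimeter=9.019

Straddling triangles (10 of 20):
  (v0,v11,v5) [+-+] → (-1.3268, 0.3346, 0.692204)–(-0.913211, 0.3346, 1.10579)  len=0.5849
  (v0,v7,v10) [++-] → (-0.913211, 0.3346, -1.10579)–(-1.3268, 0.3346, -0.692204)  len=0.5849
  (v0,v10,v11) [+--] → (-1.3268, 0.3346, -0.692204)–(-1.3268, 0.3346, 0.692204)  len=1.3844
  (v1,v5,v9) [++-] → (0.913211, 0.3346, 1.10579)–(1.3268, 0.3346, 0.692204)  len=0.5849
  (v5,v11,v4) [+--] → (-0.913211, 0.3346, 1.10579)–(0, 0.3346, 1.4546)  len=0.9776
  (v10,v7,v6) [-+-] → (-0.913211, 0.3346, -1.10579)–(0, 0.3346, -1.4546)  len=0.9776
  (v7,v1,v8) [++-] → (1.3268, 0.3346, -0.692204)–(0.913211, 0.3346, -1.10579)  len=0.5849
  (v4,v9,v5) [--+] → (0.913211, 0.3346, 1.10579)–(0, 0.3346, 1.4546)  len=0.9776
  (v8,v6,v7) [--+] → (0, 0.3346, -1.4546)–(0.913211, 0.3346, -1.10579)  len=0.9776
  (v9,v8,v1) [--+] → (1.3268, 0.3346, -0.692204)–(1.3268, 0.3346, 0.692204)  len=1.3844

Chained into 1 loop(s):
  loop 1: 10 segments, perimeter = 9.0186
Total perimeter = 9.019


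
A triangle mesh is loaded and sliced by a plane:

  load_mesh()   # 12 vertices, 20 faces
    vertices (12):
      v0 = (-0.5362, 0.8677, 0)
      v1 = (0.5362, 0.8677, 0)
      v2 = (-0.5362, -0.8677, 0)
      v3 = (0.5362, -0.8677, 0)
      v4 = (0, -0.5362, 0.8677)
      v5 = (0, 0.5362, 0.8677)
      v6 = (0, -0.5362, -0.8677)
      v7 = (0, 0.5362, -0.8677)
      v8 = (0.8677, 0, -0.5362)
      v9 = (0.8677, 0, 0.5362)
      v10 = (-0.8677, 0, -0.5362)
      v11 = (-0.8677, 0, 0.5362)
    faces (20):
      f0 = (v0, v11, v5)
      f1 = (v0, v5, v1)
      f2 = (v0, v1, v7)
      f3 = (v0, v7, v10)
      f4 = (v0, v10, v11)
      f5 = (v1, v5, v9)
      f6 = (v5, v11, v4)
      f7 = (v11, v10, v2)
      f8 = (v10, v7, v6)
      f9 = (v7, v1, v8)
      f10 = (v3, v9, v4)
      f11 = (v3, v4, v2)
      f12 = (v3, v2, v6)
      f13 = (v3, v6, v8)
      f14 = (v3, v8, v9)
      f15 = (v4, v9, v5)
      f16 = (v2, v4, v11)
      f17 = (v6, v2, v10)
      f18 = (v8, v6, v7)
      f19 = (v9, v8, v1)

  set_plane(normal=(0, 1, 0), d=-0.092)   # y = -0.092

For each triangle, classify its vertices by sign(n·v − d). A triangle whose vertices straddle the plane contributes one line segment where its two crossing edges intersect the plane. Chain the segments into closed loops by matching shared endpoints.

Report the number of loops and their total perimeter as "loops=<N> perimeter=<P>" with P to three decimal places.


loops=1 perimeter=5.639

Straddling triangles (10 of 20):
  (v5,v11,v4) [++-] → (-0.718822, -0.092, 0.593078)–(0, -0.092, 0.8677)  len=0.7695
  (v11,v10,v2) [++-] → (-0.832552, -0.092, -0.479348)–(-0.832552, -0.092, 0.479348)  len=0.9587
  (v10,v7,v6) [++-] → (0, -0.092, -0.8677)–(-0.718822, -0.092, -0.593078)  len=0.7695
  (v3,v9,v4) [-+-] → (0.832552, -0.092, 0.479348)–(0.718822, -0.092, 0.593078)  len=0.1608
  (v3,v6,v8) [--+] → (0.718822, -0.092, -0.593078)–(0.832552, -0.092, -0.479348)  len=0.1608
  (v3,v8,v9) [-++] → (0.832552, -0.092, -0.479348)–(0.832552, -0.092, 0.479348)  len=0.9587
  (v4,v9,v5) [-++] → (0.718822, -0.092, 0.593078)–(0, -0.092, 0.8677)  len=0.7695
  (v2,v4,v11) [--+] → (-0.718822, -0.092, 0.593078)–(-0.832552, -0.092, 0.479348)  len=0.1608
  (v6,v2,v10) [--+] → (-0.832552, -0.092, -0.479348)–(-0.718822, -0.092, -0.593078)  len=0.1608
  (v8,v6,v7) [+-+] → (0.718822, -0.092, -0.593078)–(0, -0.092, -0.8677)  len=0.7695

Chained into 1 loop(s):
  loop 1: 10 segments, perimeter = 5.6387
Total perimeter = 5.639


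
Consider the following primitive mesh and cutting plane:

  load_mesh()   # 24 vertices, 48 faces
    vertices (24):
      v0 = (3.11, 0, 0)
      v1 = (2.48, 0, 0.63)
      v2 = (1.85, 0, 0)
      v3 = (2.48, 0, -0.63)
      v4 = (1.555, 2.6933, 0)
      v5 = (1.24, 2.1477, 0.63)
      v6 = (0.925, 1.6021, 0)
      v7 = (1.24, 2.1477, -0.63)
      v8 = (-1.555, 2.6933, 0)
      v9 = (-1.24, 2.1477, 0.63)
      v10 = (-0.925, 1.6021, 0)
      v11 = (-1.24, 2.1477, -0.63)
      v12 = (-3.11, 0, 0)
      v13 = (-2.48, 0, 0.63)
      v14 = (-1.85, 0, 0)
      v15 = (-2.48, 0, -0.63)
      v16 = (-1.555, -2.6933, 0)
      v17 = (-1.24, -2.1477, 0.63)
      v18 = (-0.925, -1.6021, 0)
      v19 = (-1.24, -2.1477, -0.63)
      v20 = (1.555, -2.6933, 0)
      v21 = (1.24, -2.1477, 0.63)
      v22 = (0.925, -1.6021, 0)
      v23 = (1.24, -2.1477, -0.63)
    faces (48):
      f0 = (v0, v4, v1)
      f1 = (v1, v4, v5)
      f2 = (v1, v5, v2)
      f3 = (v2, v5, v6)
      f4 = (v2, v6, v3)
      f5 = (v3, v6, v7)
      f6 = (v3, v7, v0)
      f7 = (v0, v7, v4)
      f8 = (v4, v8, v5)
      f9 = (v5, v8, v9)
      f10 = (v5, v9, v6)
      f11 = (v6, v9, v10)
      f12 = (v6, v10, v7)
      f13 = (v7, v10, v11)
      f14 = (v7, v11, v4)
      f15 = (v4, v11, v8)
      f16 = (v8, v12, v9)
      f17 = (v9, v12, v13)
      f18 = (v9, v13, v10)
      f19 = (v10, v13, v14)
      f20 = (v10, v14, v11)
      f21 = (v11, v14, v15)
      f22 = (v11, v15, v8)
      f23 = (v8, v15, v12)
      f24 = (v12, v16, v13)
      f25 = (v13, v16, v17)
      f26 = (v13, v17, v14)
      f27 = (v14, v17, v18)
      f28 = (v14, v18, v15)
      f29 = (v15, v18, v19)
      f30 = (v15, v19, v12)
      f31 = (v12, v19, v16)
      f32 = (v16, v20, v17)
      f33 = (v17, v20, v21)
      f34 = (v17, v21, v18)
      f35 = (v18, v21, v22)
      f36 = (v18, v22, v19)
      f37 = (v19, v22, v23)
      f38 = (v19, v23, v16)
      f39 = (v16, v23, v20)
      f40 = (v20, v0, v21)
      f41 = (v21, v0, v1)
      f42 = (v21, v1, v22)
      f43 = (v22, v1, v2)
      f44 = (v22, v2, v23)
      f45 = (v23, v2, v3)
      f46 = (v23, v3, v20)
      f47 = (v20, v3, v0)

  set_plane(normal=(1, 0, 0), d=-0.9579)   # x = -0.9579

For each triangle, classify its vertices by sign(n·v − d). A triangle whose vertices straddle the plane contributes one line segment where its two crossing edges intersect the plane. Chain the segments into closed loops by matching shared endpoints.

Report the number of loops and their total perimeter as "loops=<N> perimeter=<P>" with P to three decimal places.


loops=2 perimeter=6.846

Straddling triangles (20 of 48):
  (v4,v8,v5) [+-+] → (-0.9579, 2.6933, 0)–(-0.9579, 2.57674, 0.134588)  len=0.1780
  (v5,v8,v9) [+--] → (-0.9579, 2.57674, 0.134588)–(-0.9579, 2.1477, 0.63)  len=0.6554
  (v5,v9,v6) [+-+] → (-0.9579, 2.1477, 0.63)–(-0.9579, 2.07661, 0.547911)  len=0.1086
  (v6,v9,v10) [+-+] → (-0.9579, 2.07661, 0.547911)–(-0.9579, 1.65908, 0.0658)  len=0.6378
  (v7,v10,v11) [++-] → (-0.9579, 1.65908, -0.0658)–(-0.9579, 2.1477, -0.63)  len=0.7464
  (v7,v11,v4) [+-+] → (-0.9579, 2.1477, -0.63)–(-0.9579, 2.20277, -0.566414)  len=0.0841
  (v4,v11,v8) [+--] → (-0.9579, 2.20277, -0.566414)–(-0.9579, 2.6933, 0)  len=0.7493
  (v9,v13,v10) [--+] → (-0.9579, 1.5682, 0.0133293)–(-0.9579, 1.65908, 0.0658)  len=0.1049
  (v10,v13,v14) [+--] → (-0.9579, 1.5682, 0.0133293)–(-0.9579, 1.54512, 0)  len=0.0267
  (v10,v14,v11) [+--] → (-0.9579, 1.54512, 0)–(-0.9579, 1.65908, -0.0658)  len=0.1316
  (v14,v17,v18) [--+] → (-0.9579, -1.65908, 0.0658)–(-0.9579, -1.54512, 0)  len=0.1316
  (v14,v18,v15) [-+-] → (-0.9579, -1.54512, 0)–(-0.9579, -1.5682, -0.0133293)  len=0.0267
  (v15,v18,v19) [-+-] → (-0.9579, -1.5682, -0.0133293)–(-0.9579, -1.65908, -0.0658)  len=0.1049
  (v16,v20,v17) [-+-] → (-0.9579, -2.6933, 0)–(-0.9579, -2.20277, 0.566414)  len=0.7493
  (v17,v20,v21) [-++] → (-0.9579, -2.20277, 0.566414)–(-0.9579, -2.1477, 0.63)  len=0.0841
  (v17,v21,v18) [-++] → (-0.9579, -2.1477, 0.63)–(-0.9579, -1.65908, 0.0658)  len=0.7464
  (v18,v22,v19) [++-] → (-0.9579, -2.07661, -0.547911)–(-0.9579, -1.65908, -0.0658)  len=0.6378
  (v19,v22,v23) [-++] → (-0.9579, -2.07661, -0.547911)–(-0.9579, -2.1477, -0.63)  len=0.1086
  (v19,v23,v16) [-+-] → (-0.9579, -2.1477, -0.63)–(-0.9579, -2.57674, -0.134588)  len=0.6554
  (v16,v23,v20) [-++] → (-0.9579, -2.57674, -0.134588)–(-0.9579, -2.6933, 0)  len=0.1780

Chained into 2 loop(s):
  loop 1: 10 segments, perimeter = 3.4228
  loop 2: 10 segments, perimeter = 3.4228
Total perimeter = 6.846


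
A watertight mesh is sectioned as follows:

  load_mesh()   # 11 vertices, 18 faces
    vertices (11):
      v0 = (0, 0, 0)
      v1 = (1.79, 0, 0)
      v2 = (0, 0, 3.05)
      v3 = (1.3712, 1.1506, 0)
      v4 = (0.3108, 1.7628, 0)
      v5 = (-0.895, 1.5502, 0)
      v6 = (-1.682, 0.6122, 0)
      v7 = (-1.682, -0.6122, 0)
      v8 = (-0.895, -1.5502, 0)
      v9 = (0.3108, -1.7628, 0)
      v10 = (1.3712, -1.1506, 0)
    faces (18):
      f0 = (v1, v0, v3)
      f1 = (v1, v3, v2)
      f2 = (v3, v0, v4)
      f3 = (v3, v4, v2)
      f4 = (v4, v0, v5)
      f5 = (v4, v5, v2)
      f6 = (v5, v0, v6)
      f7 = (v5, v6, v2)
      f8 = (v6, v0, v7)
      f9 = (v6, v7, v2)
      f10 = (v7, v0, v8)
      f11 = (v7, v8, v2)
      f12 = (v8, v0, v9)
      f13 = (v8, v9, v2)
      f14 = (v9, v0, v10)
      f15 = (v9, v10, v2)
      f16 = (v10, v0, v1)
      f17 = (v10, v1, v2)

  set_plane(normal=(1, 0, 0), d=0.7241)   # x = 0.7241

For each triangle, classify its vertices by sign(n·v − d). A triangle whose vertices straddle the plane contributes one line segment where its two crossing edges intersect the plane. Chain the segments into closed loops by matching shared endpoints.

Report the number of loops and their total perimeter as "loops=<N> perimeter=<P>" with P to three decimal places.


loops=1 perimeter=7.891

Straddling triangles (8 of 18):
  (v1,v0,v3) [+-+] → (0.7241, 0, 0)–(0.7241, 0.607606, 0)  len=0.6076
  (v1,v3,v2) [++-] → (0.7241, 0.607606, 1.43936)–(0.7241, 0, 1.8162)  len=0.7150
  (v3,v0,v4) [+--] → (0.7241, 0.607606, 0)–(0.7241, 1.52419, 0)  len=0.9166
  (v3,v4,v2) [+--] → (0.7241, 1.52419, 0)–(0.7241, 0.607606, 1.43936)  len=1.7064
  (v9,v0,v10) [--+] → (0.7241, -0.607606, 0)–(0.7241, -1.52419, 0)  len=0.9166
  (v9,v10,v2) [-+-] → (0.7241, -1.52419, 0)–(0.7241, -0.607606, 1.43936)  len=1.7064
  (v10,v0,v1) [+-+] → (0.7241, -0.607606, 0)–(0.7241, 0, 0)  len=0.6076
  (v10,v1,v2) [++-] → (0.7241, 0, 1.8162)–(0.7241, -0.607606, 1.43936)  len=0.7150

Chained into 1 loop(s):
  loop 1: 8 segments, perimeter = 7.8912
Total perimeter = 7.891


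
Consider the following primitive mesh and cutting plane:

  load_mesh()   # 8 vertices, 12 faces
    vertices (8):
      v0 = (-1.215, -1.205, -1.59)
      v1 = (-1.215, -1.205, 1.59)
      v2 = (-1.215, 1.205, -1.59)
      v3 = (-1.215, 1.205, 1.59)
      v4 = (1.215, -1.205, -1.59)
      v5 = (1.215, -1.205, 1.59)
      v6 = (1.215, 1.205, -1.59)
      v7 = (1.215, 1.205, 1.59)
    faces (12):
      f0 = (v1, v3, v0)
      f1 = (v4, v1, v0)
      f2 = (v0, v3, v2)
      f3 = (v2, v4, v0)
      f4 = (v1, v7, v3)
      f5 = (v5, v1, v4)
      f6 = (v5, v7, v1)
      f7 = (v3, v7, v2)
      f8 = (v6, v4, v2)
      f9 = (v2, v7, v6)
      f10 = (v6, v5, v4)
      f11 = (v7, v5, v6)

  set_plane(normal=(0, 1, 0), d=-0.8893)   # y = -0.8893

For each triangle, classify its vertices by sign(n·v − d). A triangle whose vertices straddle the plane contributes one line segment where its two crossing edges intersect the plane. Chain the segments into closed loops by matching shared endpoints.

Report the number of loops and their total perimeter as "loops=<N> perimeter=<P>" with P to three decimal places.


Straddling triangles (8 of 12):
  (v1,v3,v0) [-+-] → (-1.215, -0.8893, 1.59)–(-1.215, -0.8893, -1.17343)  len=2.7634
  (v0,v3,v2) [-++] → (-1.215, -0.8893, -1.17343)–(-1.215, -0.8893, -1.59)  len=0.4166
  (v2,v4,v0) [+--] → (0.89668, -0.8893, -1.59)–(-1.215, -0.8893, -1.59)  len=2.1117
  (v1,v7,v3) [-++] → (-0.89668, -0.8893, 1.59)–(-1.215, -0.8893, 1.59)  len=0.3183
  (v5,v7,v1) [-+-] → (1.215, -0.8893, 1.59)–(-0.89668, -0.8893, 1.59)  len=2.1117
  (v6,v4,v2) [+-+] → (1.215, -0.8893, -1.59)–(0.89668, -0.8893, -1.59)  len=0.3183
  (v6,v5,v4) [+--] → (1.215, -0.8893, 1.17343)–(1.215, -0.8893, -1.59)  len=2.7634
  (v7,v5,v6) [+-+] → (1.215, -0.8893, 1.59)–(1.215, -0.8893, 1.17343)  len=0.4166

Chained into 1 loop(s):
  loop 1: 8 segments, perimeter = 11.2200
Total perimeter = 11.220

loops=1 perimeter=11.220


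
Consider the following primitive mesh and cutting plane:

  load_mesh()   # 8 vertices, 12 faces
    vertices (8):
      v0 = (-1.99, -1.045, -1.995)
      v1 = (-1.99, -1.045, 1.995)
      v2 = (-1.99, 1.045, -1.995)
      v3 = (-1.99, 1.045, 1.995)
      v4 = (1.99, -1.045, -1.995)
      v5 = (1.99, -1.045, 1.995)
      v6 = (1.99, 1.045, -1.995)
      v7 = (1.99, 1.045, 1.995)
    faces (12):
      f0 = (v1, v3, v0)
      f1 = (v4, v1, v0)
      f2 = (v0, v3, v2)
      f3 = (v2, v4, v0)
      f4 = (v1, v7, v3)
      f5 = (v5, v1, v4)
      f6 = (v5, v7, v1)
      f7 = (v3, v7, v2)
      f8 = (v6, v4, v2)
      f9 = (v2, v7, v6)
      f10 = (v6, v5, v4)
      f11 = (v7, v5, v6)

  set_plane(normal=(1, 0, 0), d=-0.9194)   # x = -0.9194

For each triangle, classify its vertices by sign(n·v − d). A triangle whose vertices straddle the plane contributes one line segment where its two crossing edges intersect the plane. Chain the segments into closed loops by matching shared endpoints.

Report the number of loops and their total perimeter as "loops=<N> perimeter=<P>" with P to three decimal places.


loops=1 perimeter=12.160

Straddling triangles (8 of 12):
  (v4,v1,v0) [+--] → (-0.9194, -1.045, 0.92171)–(-0.9194, -1.045, -1.995)  len=2.9167
  (v2,v4,v0) [-+-] → (-0.9194, 0.482801, -1.995)–(-0.9194, -1.045, -1.995)  len=1.5278
  (v1,v7,v3) [-+-] → (-0.9194, -0.482801, 1.995)–(-0.9194, 1.045, 1.995)  len=1.5278
  (v5,v1,v4) [+-+] → (-0.9194, -1.045, 1.995)–(-0.9194, -1.045, 0.92171)  len=1.0733
  (v5,v7,v1) [++-] → (-0.9194, -0.482801, 1.995)–(-0.9194, -1.045, 1.995)  len=0.5622
  (v3,v7,v2) [-+-] → (-0.9194, 1.045, 1.995)–(-0.9194, 1.045, -0.92171)  len=2.9167
  (v6,v4,v2) [++-] → (-0.9194, 0.482801, -1.995)–(-0.9194, 1.045, -1.995)  len=0.5622
  (v2,v7,v6) [-++] → (-0.9194, 1.045, -0.92171)–(-0.9194, 1.045, -1.995)  len=1.0733

Chained into 1 loop(s):
  loop 1: 8 segments, perimeter = 12.1600
Total perimeter = 12.160


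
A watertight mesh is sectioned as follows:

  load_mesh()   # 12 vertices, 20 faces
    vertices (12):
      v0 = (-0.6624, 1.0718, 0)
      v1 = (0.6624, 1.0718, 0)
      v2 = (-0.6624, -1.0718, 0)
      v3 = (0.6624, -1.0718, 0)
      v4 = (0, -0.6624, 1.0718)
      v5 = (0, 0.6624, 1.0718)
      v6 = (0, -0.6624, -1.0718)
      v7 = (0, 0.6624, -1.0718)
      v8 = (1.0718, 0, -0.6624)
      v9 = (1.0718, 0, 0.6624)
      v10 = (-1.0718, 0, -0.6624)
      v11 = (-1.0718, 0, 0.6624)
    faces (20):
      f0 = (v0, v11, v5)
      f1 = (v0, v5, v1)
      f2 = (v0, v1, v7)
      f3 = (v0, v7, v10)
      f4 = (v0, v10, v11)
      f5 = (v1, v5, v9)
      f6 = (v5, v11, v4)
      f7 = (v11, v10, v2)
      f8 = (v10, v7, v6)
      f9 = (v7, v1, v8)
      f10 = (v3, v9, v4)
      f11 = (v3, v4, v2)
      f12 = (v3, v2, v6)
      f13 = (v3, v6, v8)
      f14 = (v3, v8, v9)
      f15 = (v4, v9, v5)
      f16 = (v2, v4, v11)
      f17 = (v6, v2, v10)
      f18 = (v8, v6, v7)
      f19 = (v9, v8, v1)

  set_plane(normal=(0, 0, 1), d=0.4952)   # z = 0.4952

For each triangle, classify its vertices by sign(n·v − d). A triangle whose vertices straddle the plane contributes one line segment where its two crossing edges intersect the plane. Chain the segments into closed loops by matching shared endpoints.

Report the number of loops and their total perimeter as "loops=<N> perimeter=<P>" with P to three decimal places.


Straddling triangles (10 of 20):
  (v0,v11,v5) [-++] → (-0.968461, 0.270539, 0.4952)–(-0.356354, 0.882646, 0.4952)  len=0.8657
  (v0,v5,v1) [-+-] → (-0.356354, 0.882646, 0.4952)–(0.356354, 0.882646, 0.4952)  len=0.7127
  (v0,v10,v11) [--+] → (-1.0718, 0, 0.4952)–(-0.968461, 0.270539, 0.4952)  len=0.2896
  (v1,v5,v9) [-++] → (0.356354, 0.882646, 0.4952)–(0.968461, 0.270539, 0.4952)  len=0.8657
  (v11,v10,v2) [+--] → (-1.0718, 0, 0.4952)–(-0.968461, -0.270539, 0.4952)  len=0.2896
  (v3,v9,v4) [-++] → (0.968461, -0.270539, 0.4952)–(0.356354, -0.882646, 0.4952)  len=0.8657
  (v3,v4,v2) [-+-] → (0.356354, -0.882646, 0.4952)–(-0.356354, -0.882646, 0.4952)  len=0.7127
  (v3,v8,v9) [--+] → (1.0718, 0, 0.4952)–(0.968461, -0.270539, 0.4952)  len=0.2896
  (v2,v4,v11) [-++] → (-0.356354, -0.882646, 0.4952)–(-0.968461, -0.270539, 0.4952)  len=0.8657
  (v9,v8,v1) [+--] → (1.0718, 0, 0.4952)–(0.968461, 0.270539, 0.4952)  len=0.2896

Chained into 1 loop(s):
  loop 1: 10 segments, perimeter = 6.0464
Total perimeter = 6.046

loops=1 perimeter=6.046


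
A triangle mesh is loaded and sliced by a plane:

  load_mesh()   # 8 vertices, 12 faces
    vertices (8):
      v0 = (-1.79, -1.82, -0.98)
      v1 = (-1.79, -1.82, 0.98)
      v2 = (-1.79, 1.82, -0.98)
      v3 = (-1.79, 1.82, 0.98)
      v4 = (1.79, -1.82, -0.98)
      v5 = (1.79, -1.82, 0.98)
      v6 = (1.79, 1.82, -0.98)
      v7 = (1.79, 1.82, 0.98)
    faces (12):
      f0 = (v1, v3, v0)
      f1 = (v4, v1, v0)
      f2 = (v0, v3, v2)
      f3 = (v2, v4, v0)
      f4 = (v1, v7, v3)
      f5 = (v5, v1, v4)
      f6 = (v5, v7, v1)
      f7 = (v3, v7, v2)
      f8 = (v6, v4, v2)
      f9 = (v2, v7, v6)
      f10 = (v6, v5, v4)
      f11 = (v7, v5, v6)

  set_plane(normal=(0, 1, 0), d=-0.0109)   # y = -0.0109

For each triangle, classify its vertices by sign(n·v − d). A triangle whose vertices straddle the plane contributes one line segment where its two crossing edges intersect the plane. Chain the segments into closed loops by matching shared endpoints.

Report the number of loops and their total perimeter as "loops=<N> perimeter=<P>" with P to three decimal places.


Straddling triangles (8 of 12):
  (v1,v3,v0) [-+-] → (-1.79, -0.0109, 0.98)–(-1.79, -0.0109, -0.00586923)  len=0.9859
  (v0,v3,v2) [-++] → (-1.79, -0.0109, -0.00586923)–(-1.79, -0.0109, -0.98)  len=0.9741
  (v2,v4,v0) [+--] → (0.0107203, -0.0109, -0.98)–(-1.79, -0.0109, -0.98)  len=1.8007
  (v1,v7,v3) [-++] → (-0.0107203, -0.0109, 0.98)–(-1.79, -0.0109, 0.98)  len=1.7793
  (v5,v7,v1) [-+-] → (1.79, -0.0109, 0.98)–(-0.0107203, -0.0109, 0.98)  len=1.8007
  (v6,v4,v2) [+-+] → (1.79, -0.0109, -0.98)–(0.0107203, -0.0109, -0.98)  len=1.7793
  (v6,v5,v4) [+--] → (1.79, -0.0109, 0.00586923)–(1.79, -0.0109, -0.98)  len=0.9859
  (v7,v5,v6) [+-+] → (1.79, -0.0109, 0.98)–(1.79, -0.0109, 0.00586923)  len=0.9741

Chained into 1 loop(s):
  loop 1: 8 segments, perimeter = 11.0800
Total perimeter = 11.080

loops=1 perimeter=11.080


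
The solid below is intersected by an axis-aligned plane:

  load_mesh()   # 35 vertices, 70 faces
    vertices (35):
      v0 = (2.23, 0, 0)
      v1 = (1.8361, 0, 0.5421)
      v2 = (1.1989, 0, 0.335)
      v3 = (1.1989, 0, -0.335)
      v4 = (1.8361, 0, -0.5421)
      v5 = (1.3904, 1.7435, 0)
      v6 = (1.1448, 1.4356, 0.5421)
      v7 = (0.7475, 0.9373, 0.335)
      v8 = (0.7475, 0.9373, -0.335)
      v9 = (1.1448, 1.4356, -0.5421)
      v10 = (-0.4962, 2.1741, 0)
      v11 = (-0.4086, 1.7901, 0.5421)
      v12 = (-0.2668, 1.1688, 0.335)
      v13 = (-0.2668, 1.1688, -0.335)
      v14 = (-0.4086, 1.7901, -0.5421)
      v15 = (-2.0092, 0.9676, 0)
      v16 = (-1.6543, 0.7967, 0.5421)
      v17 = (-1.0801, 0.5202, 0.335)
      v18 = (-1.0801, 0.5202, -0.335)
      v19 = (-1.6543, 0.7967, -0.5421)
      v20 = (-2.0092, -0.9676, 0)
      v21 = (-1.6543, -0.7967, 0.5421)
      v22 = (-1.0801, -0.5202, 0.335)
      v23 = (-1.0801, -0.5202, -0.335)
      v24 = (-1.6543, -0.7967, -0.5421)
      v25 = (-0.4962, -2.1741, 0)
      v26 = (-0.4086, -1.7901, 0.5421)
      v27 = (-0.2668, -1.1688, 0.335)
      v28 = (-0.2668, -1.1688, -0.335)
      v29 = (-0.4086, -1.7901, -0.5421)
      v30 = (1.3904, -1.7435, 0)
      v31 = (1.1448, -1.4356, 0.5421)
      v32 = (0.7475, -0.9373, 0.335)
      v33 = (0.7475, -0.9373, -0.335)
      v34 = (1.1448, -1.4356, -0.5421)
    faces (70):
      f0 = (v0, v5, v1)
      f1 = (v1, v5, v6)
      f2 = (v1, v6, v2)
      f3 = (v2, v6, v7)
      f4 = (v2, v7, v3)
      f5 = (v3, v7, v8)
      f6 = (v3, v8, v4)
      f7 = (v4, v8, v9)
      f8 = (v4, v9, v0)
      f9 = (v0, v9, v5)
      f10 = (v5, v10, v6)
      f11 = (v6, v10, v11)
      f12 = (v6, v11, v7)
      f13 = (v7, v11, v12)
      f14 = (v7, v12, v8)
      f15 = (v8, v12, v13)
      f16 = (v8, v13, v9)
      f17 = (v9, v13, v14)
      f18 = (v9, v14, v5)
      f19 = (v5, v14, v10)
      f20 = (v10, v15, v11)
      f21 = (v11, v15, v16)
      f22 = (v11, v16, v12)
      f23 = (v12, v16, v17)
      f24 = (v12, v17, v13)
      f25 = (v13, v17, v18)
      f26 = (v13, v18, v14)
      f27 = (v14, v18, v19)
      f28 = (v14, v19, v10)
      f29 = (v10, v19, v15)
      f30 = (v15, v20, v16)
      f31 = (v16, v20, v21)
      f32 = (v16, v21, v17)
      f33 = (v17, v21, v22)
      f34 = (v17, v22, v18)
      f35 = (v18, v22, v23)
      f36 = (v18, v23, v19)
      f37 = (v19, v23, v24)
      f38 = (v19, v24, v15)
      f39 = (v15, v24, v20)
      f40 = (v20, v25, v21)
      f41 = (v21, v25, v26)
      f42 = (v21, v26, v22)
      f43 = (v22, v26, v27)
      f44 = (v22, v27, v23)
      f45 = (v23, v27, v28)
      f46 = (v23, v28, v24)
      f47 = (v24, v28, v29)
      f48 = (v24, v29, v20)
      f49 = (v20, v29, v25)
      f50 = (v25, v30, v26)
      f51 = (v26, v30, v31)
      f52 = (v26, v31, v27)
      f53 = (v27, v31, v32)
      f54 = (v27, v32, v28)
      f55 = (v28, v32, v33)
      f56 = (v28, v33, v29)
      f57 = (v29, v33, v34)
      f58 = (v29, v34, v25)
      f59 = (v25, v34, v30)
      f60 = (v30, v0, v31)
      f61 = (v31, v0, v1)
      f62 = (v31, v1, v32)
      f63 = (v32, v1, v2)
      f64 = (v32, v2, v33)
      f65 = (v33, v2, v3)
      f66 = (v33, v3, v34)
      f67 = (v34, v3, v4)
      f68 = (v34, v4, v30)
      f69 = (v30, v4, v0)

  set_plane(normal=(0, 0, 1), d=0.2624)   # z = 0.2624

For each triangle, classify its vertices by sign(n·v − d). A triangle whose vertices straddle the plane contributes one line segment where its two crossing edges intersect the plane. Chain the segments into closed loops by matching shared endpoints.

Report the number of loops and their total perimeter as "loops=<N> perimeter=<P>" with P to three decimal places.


Straddling triangles (28 of 70):
  (v0,v5,v1) [--+] → (1.60614, 0.89957, 0.2624)–(2.03934, 0, 0.2624)  len=0.9984
  (v1,v5,v6) [+-+] → (1.60614, 0.89957, 0.2624)–(1.27152, 1.59446, 0.2624)  len=0.7713
  (v2,v7,v3) [++-] → (0.796413, 0.835736, 0.2624)–(1.1989, 0, 0.2624)  len=0.9276
  (v3,v7,v8) [-+-] → (0.796413, 0.835736, 0.2624)–(0.7475, 0.9373, 0.2624)  len=0.1127
  (v5,v10,v6) [--+] → (0.298115, 1.81663, 0.2624)–(1.27152, 1.59446, 0.2624)  len=0.9984
  (v6,v10,v11) [+-+] → (0.298115, 1.81663, 0.2624)–(-0.453798, 1.98823, 0.2624)  len=0.7712
  (v7,v12,v8) [++-] → (-0.156892, 1.14372, 0.2624)–(0.7475, 0.9373, 0.2624)  len=0.9276
  (v8,v12,v13) [-+-] → (-0.156892, 1.14372, 0.2624)–(-0.2668, 1.1688, 0.2624)  len=0.1127
  (v10,v15,v11) [--+] → (-1.23444, 1.36573, 0.2624)–(-0.453798, 1.98823, 0.2624)  len=0.9985
  (v11,v15,v16) [+-+] → (-1.23444, 1.36573, 0.2624)–(-1.83741, 0.884877, 0.2624)  len=0.7712
  (v12,v17,v13) [++-] → (-0.991972, 0.590481, 0.2624)–(-0.2668, 1.1688, 0.2624)  len=0.9275
  (v13,v17,v18) [-+-] → (-0.991972, 0.590481, 0.2624)–(-1.0801, 0.5202, 0.2624)  len=0.1127
  (v15,v20,v16) [--+] → (-1.83741, -0.113602, 0.2624)–(-1.83741, 0.884877, 0.2624)  len=0.9985
  (v16,v20,v21) [+-+] → (-1.83741, -0.113602, 0.2624)–(-1.83741, -0.884877, 0.2624)  len=0.7713
  (v17,v22,v18) [++-] → (-1.0801, -0.407464, 0.2624)–(-1.0801, 0.5202, 0.2624)  len=0.9277
  (v18,v22,v23) [-+-] → (-1.0801, -0.407464, 0.2624)–(-1.0801, -0.5202, 0.2624)  len=0.1127
  (v20,v25,v21) [--+] → (-1.05677, -1.50738, 0.2624)–(-1.83741, -0.884877, 0.2624)  len=0.9985
  (v21,v25,v26) [+-+] → (-1.05677, -1.50738, 0.2624)–(-0.453798, -1.98823, 0.2624)  len=0.7712
  (v22,v27,v23) [++-] → (-0.354928, -1.09852, 0.2624)–(-1.0801, -0.5202, 0.2624)  len=0.9275
  (v23,v27,v28) [-+-] → (-0.354928, -1.09852, 0.2624)–(-0.2668, -1.1688, 0.2624)  len=0.1127
  (v25,v30,v26) [--+] → (0.519606, -1.76606, 0.2624)–(-0.453798, -1.98823, 0.2624)  len=0.9984
  (v26,v30,v31) [+-+] → (0.519606, -1.76606, 0.2624)–(1.27152, -1.59446, 0.2624)  len=0.7712
  (v27,v32,v28) [++-] → (0.637592, -0.962385, 0.2624)–(-0.2668, -1.1688, 0.2624)  len=0.9276
  (v28,v32,v33) [-+-] → (0.637592, -0.962385, 0.2624)–(0.7475, -0.9373, 0.2624)  len=0.1127
  (v30,v0,v31) [--+] → (1.70472, -0.694893, 0.2624)–(1.27152, -1.59446, 0.2624)  len=0.9984
  (v31,v0,v1) [+-+] → (1.70472, -0.694893, 0.2624)–(2.03934, 0, 0.2624)  len=0.7713
  (v32,v2,v33) [++-] → (1.14999, -0.101564, 0.2624)–(0.7475, -0.9373, 0.2624)  len=0.9276
  (v33,v2,v3) [-+-] → (1.14999, -0.101564, 0.2624)–(1.1989, 0, 0.2624)  len=0.1127

Chained into 2 loop(s):
  loop 1: 14 segments, perimeter = 12.3879
  loop 2: 14 segments, perimeter = 7.2824
Total perimeter = 19.670

loops=2 perimeter=19.670


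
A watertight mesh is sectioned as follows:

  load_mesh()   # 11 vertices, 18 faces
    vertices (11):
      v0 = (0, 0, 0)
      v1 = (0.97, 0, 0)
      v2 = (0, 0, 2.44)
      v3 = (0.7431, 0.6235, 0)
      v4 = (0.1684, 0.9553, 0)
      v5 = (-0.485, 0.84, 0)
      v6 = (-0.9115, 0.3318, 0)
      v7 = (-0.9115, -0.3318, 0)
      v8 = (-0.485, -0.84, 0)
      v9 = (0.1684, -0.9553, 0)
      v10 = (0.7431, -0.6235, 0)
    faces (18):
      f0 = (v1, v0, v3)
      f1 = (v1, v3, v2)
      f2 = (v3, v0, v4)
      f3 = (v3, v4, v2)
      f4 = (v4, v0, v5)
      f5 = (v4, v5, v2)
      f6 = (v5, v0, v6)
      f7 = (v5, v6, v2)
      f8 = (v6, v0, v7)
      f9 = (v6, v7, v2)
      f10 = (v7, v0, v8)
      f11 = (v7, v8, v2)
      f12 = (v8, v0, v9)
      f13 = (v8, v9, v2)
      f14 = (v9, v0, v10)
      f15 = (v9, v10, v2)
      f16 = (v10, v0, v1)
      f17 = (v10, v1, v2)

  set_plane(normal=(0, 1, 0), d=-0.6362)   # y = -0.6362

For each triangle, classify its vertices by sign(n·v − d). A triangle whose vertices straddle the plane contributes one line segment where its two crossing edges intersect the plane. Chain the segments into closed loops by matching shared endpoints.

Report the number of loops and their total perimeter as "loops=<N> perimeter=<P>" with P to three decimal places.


loops=1 perimeter=3.582

Straddling triangles (6 of 18):
  (v7,v0,v8) [++-] → (-0.36733, -0.6362, 0)–(-0.656036, -0.6362, 0)  len=0.2887
  (v7,v8,v2) [+-+] → (-0.656036, -0.6362, 0)–(-0.36733, -0.6362, 0.59199)  len=0.6586
  (v8,v0,v9) [-+-] → (-0.36733, -0.6362, 0)–(0.112149, -0.6362, 0)  len=0.4795
  (v8,v9,v2) [--+] → (0.112149, -0.6362, 0.815036)–(-0.36733, -0.6362, 0.59199)  len=0.5288
  (v9,v0,v10) [-++] → (0.112149, -0.6362, 0)–(0.721103, -0.6362, 0)  len=0.6090
  (v9,v10,v2) [-++] → (0.721103, -0.6362, 0)–(0.112149, -0.6362, 0.815036)  len=1.0174

Chained into 1 loop(s):
  loop 1: 6 segments, perimeter = 3.5820
Total perimeter = 3.582


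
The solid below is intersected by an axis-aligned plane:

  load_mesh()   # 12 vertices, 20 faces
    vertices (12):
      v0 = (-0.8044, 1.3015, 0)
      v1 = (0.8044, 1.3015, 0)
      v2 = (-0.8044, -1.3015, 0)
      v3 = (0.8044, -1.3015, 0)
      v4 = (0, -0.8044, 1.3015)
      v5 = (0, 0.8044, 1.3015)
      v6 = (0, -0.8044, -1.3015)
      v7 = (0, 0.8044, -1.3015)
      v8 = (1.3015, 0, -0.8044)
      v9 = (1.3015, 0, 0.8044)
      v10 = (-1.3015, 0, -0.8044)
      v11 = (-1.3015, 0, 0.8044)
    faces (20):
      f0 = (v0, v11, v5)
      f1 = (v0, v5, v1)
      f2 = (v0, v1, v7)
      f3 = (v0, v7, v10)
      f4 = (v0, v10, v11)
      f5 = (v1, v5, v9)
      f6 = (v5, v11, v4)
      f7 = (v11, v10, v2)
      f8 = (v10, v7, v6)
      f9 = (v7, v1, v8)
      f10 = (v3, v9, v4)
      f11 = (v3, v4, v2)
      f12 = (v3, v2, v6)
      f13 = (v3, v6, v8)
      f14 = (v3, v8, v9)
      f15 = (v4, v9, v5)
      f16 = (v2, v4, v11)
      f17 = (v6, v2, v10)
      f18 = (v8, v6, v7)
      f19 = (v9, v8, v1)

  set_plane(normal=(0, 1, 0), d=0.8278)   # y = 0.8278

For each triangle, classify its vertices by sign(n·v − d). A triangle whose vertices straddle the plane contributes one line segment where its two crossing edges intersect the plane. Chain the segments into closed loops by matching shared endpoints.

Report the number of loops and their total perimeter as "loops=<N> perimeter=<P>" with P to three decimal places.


Straddling triangles (8 of 20):
  (v0,v11,v5) [+--] → (-0.985327, 0.8278, 0.292773)–(-0.0378655, 0.8278, 1.24023)  len=1.3399
  (v0,v5,v1) [+-+] → (-0.0378655, 0.8278, 1.24023)–(0.0378655, 0.8278, 1.24023)  len=0.0757
  (v0,v1,v7) [++-] → (0.0378655, 0.8278, -1.24023)–(-0.0378655, 0.8278, -1.24023)  len=0.0757
  (v0,v7,v10) [+--] → (-0.0378655, 0.8278, -1.24023)–(-0.985327, 0.8278, -0.292773)  len=1.3399
  (v0,v10,v11) [+--] → (-0.985327, 0.8278, -0.292773)–(-0.985327, 0.8278, 0.292773)  len=0.5855
  (v1,v5,v9) [+--] → (0.0378655, 0.8278, 1.24023)–(0.985327, 0.8278, 0.292773)  len=1.3399
  (v7,v1,v8) [-+-] → (0.0378655, 0.8278, -1.24023)–(0.985327, 0.8278, -0.292773)  len=1.3399
  (v9,v8,v1) [--+] → (0.985327, 0.8278, -0.292773)–(0.985327, 0.8278, 0.292773)  len=0.5855

Chained into 1 loop(s):
  loop 1: 8 segments, perimeter = 6.6822
Total perimeter = 6.682

loops=1 perimeter=6.682


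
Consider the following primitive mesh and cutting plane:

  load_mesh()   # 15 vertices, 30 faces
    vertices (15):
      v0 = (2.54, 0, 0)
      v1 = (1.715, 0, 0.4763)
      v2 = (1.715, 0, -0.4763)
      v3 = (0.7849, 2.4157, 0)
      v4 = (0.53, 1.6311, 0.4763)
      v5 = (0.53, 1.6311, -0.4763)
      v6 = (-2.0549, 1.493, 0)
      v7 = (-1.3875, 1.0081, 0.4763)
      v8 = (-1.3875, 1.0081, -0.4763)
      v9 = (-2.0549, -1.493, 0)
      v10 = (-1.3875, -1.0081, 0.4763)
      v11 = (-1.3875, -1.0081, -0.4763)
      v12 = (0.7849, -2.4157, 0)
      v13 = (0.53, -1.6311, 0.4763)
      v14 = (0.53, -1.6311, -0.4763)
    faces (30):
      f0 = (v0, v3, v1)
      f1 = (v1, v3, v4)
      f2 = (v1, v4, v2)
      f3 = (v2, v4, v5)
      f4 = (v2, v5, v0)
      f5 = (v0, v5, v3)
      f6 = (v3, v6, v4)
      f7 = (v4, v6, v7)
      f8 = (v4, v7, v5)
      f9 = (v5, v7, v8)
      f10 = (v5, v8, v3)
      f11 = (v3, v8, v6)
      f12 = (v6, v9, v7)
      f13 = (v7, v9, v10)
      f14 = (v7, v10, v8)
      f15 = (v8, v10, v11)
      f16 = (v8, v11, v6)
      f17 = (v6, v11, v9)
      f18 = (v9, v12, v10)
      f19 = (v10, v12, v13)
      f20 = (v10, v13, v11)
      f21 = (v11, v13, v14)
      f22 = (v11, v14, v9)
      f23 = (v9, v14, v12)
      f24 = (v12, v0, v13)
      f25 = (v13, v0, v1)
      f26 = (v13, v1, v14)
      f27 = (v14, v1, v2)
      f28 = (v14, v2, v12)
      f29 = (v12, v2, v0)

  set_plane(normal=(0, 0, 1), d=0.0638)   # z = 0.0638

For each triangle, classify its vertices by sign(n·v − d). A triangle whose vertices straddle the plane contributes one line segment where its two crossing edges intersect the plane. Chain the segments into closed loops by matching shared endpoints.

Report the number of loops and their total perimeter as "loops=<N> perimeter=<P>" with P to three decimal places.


Straddling triangles (20 of 30):
  (v0,v3,v1) [--+] → (0.909486, 2.09212, 0.0638)–(2.42949, 0, 0.0638)  len=2.5860
  (v1,v3,v4) [+-+] → (0.909486, 2.09212, 0.0638)–(0.750756, 2.3106, 0.0638)  len=0.2701
  (v1,v4,v2) [++-] → (1.04314, 0.924792, 0.0638)–(1.715, 0, 0.0638)  len=1.1431
  (v2,v4,v5) [-+-] → (1.04314, 0.924792, 0.0638)–(0.53, 1.6311, 0.0638)  len=0.8730
  (v3,v6,v4) [--+] → (-1.70865, 1.5115, 0.0638)–(0.750756, 2.3106, 0.0638)  len=2.5860
  (v4,v6,v7) [+-+] → (-1.70865, 1.5115, 0.0638)–(-1.9655, 1.42805, 0.0638)  len=0.2701
  (v4,v7,v5) [++-] → (-0.557174, 1.27787, 0.0638)–(0.53, 1.6311, 0.0638)  len=1.1431
  (v5,v7,v8) [-+-] → (-0.557174, 1.27787, 0.0638)–(-1.3875, 1.0081, 0.0638)  len=0.8731
  (v6,v9,v7) [--+] → (-1.9655, -1.15798, 0.0638)–(-1.9655, 1.42805, 0.0638)  len=2.5860
  (v7,v9,v10) [+-+] → (-1.9655, -1.15798, 0.0638)–(-1.9655, -1.42805, 0.0638)  len=0.2701
  (v7,v10,v8) [++-] → (-1.3875, -0.135034, 0.0638)–(-1.3875, 1.0081, 0.0638)  len=1.1431
  (v8,v10,v11) [-+-] → (-1.3875, -0.135034, 0.0638)–(-1.3875, -1.0081, 0.0638)  len=0.8731
  (v9,v12,v10) [--+] → (0.493909, -2.22715, 0.0638)–(-1.9655, -1.42805, 0.0638)  len=2.5860
  (v10,v12,v13) [+-+] → (0.493909, -2.22715, 0.0638)–(0.750756, -2.3106, 0.0638)  len=0.2701
  (v10,v13,v11) [++-] → (-0.300326, -1.36133, 0.0638)–(-1.3875, -1.0081, 0.0638)  len=1.1431
  (v11,v13,v14) [-+-] → (-0.300326, -1.36133, 0.0638)–(0.53, -1.6311, 0.0638)  len=0.8731
  (v12,v0,v13) [--+] → (2.27076, -0.218485, 0.0638)–(0.750756, -2.3106, 0.0638)  len=2.5860
  (v13,v0,v1) [+-+] → (2.27076, -0.218485, 0.0638)–(2.42949, 0, 0.0638)  len=0.2701
  (v13,v1,v14) [++-] → (1.20186, -0.706308, 0.0638)–(0.53, -1.6311, 0.0638)  len=1.1431
  (v14,v1,v2) [-+-] → (1.20186, -0.706308, 0.0638)–(1.715, 0, 0.0638)  len=0.8730

Chained into 2 loop(s):
  loop 1: 10 segments, perimeter = 14.2803
  loop 2: 10 segments, perimeter = 10.0808
Total perimeter = 24.361

loops=2 perimeter=24.361


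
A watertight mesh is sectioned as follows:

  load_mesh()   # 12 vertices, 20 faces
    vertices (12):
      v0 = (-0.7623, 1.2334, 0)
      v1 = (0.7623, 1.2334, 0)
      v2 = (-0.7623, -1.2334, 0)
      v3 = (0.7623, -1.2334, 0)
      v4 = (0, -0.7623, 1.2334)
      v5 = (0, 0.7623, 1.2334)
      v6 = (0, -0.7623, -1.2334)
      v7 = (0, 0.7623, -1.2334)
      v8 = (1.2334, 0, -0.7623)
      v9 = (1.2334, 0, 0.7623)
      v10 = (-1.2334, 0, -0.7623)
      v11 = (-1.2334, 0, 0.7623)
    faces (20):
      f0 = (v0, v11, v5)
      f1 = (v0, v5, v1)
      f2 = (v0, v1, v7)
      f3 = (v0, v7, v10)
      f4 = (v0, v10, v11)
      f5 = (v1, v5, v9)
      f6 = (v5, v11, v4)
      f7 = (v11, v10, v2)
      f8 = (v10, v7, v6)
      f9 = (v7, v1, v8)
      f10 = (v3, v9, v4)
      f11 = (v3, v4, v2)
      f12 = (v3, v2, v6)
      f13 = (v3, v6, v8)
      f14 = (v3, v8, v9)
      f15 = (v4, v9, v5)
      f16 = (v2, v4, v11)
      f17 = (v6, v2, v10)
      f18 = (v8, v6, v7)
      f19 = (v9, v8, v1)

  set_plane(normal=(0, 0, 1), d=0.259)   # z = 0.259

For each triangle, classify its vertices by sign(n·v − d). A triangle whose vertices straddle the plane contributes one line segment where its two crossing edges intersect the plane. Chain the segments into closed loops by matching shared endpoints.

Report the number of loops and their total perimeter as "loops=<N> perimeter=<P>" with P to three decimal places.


loops=1 perimeter=7.707

Straddling triangles (10 of 20):
  (v0,v11,v5) [-++] → (-0.922362, 0.814338, 0.259)–(-0.602226, 1.13447, 0.259)  len=0.4527
  (v0,v5,v1) [-+-] → (-0.602226, 1.13447, 0.259)–(0.602226, 1.13447, 0.259)  len=1.2045
  (v0,v10,v11) [--+] → (-1.2334, 0, 0.259)–(-0.922362, 0.814338, 0.259)  len=0.8717
  (v1,v5,v9) [-++] → (0.602226, 1.13447, 0.259)–(0.922362, 0.814338, 0.259)  len=0.4527
  (v11,v10,v2) [+--] → (-1.2334, 0, 0.259)–(-0.922362, -0.814338, 0.259)  len=0.8717
  (v3,v9,v4) [-++] → (0.922362, -0.814338, 0.259)–(0.602226, -1.13447, 0.259)  len=0.4527
  (v3,v4,v2) [-+-] → (0.602226, -1.13447, 0.259)–(-0.602226, -1.13447, 0.259)  len=1.2045
  (v3,v8,v9) [--+] → (1.2334, 0, 0.259)–(0.922362, -0.814338, 0.259)  len=0.8717
  (v2,v4,v11) [-++] → (-0.602226, -1.13447, 0.259)–(-0.922362, -0.814338, 0.259)  len=0.4527
  (v9,v8,v1) [+--] → (1.2334, 0, 0.259)–(0.922362, 0.814338, 0.259)  len=0.8717

Chained into 1 loop(s):
  loop 1: 10 segments, perimeter = 7.7067
Total perimeter = 7.707


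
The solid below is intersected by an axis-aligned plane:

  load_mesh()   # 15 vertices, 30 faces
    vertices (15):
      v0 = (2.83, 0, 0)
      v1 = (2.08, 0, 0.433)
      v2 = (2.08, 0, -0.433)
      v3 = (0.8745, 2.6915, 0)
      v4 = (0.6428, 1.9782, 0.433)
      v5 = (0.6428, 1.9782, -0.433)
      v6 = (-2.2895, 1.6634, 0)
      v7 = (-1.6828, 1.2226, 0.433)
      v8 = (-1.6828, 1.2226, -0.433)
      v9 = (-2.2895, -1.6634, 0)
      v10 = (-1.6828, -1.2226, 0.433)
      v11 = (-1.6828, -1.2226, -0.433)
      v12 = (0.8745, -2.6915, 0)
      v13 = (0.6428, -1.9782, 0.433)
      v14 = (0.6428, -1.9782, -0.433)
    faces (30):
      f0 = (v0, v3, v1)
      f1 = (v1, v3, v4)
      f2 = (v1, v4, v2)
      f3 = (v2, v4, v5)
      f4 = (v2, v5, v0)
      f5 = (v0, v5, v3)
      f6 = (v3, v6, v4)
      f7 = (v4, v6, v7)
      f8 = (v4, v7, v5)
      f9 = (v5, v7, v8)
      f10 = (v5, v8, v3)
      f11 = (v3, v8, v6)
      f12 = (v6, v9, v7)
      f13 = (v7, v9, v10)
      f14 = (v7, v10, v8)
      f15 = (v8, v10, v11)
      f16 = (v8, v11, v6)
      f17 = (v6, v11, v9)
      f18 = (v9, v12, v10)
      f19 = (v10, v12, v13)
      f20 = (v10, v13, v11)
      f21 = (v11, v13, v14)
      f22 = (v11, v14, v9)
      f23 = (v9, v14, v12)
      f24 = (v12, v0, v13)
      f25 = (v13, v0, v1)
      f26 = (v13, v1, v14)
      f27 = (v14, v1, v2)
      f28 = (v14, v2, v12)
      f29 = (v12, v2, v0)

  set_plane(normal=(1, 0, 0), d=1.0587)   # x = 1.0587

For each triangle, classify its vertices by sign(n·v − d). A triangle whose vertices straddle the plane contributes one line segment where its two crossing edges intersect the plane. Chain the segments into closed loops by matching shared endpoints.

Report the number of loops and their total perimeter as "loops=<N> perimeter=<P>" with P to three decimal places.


Straddling triangles (12 of 30):
  (v0,v3,v1) [+-+] → (1.0587, 2.43797, 0)–(1.0587, 2.28024, 0.0661623)  len=0.1710
  (v1,v3,v4) [+--] → (1.0587, 2.28024, 0.0661623)–(1.0587, 1.40574, 0.433)  len=0.9483
  (v1,v4,v2) [+-+] → (1.0587, 1.40574, 0.433)–(1.0587, 1.40574, 0.182395)  len=0.2506
  (v2,v4,v5) [+--] → (1.0587, 1.40574, 0.182395)–(1.0587, 1.40574, -0.433)  len=0.6154
  (v2,v5,v0) [+-+] → (1.0587, 1.40574, -0.433)–(1.0587, 1.60204, -0.350664)  len=0.2129
  (v0,v5,v3) [+--] → (1.0587, 1.60204, -0.350664)–(1.0587, 2.43797, 0)  len=0.9065
  (v12,v0,v13) [-+-] → (1.0587, -2.43797, 0)–(1.0587, -1.60204, 0.350664)  len=0.9065
  (v13,v0,v1) [-++] → (1.0587, -1.60204, 0.350664)–(1.0587, -1.40574, 0.433)  len=0.2129
  (v13,v1,v14) [-+-] → (1.0587, -1.40574, 0.433)–(1.0587, -1.40574, -0.182395)  len=0.6154
  (v14,v1,v2) [-++] → (1.0587, -1.40574, -0.182395)–(1.0587, -1.40574, -0.433)  len=0.2506
  (v14,v2,v12) [-+-] → (1.0587, -1.40574, -0.433)–(1.0587, -2.28024, -0.0661623)  len=0.9483
  (v12,v2,v0) [-++] → (1.0587, -2.28024, -0.0661623)–(1.0587, -2.43797, 0)  len=0.1710

Chained into 2 loop(s):
  loop 1: 6 segments, perimeter = 3.1047
  loop 2: 6 segments, perimeter = 3.1047
Total perimeter = 6.209

loops=2 perimeter=6.209


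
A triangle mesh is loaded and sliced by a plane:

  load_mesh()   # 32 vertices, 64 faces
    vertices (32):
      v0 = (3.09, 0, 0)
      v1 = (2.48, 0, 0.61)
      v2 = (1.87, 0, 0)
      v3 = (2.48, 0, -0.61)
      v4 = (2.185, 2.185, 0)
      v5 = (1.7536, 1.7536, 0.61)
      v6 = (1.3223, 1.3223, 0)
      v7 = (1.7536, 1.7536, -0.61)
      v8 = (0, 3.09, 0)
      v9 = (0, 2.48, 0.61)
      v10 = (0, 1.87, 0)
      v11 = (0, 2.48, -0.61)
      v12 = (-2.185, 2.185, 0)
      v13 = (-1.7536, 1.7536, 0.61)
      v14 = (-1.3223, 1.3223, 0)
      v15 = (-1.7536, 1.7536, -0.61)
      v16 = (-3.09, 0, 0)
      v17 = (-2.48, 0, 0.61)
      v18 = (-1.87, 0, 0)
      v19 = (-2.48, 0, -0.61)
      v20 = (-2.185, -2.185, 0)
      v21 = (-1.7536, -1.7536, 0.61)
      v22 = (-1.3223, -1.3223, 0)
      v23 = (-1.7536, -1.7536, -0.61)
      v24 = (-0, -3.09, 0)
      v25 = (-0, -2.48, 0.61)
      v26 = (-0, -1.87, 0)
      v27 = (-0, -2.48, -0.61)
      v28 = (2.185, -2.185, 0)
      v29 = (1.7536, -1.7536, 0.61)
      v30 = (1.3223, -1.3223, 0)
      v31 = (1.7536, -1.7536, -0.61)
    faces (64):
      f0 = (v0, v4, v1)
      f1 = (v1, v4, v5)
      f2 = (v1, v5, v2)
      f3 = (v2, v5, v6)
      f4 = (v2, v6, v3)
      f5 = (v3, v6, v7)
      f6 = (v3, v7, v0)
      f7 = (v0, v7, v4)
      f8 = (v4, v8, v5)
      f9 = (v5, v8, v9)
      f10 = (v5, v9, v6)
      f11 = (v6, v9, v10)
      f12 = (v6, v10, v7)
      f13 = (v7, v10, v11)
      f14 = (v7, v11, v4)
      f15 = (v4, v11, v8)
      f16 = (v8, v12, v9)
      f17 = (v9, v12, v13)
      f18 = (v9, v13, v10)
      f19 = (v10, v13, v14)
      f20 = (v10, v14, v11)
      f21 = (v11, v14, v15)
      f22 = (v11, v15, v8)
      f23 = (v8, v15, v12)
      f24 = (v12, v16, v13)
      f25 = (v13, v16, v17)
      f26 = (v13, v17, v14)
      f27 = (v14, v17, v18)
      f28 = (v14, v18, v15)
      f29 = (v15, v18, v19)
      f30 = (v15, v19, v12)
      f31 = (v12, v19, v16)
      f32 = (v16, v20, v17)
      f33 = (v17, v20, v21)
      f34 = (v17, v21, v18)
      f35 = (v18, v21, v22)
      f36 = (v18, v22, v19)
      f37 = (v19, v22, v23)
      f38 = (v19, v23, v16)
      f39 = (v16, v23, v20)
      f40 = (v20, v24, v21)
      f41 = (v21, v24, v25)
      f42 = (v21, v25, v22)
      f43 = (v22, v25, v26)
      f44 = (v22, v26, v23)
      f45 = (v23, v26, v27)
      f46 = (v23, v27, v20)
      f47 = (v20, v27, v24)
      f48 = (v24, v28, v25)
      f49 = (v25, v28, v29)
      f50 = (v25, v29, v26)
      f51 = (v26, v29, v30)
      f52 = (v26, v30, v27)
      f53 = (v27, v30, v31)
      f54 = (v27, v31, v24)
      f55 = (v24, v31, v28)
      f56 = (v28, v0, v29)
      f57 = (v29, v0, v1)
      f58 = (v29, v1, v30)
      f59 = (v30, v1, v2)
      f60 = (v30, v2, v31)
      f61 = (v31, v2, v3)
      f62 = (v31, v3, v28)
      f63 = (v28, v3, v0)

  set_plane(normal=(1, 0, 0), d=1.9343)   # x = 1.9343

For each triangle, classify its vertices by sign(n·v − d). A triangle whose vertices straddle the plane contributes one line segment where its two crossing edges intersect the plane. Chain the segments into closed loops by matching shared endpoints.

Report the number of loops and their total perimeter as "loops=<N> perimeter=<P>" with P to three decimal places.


loops=1 perimeter=10.380

Straddling triangles (18 of 64):
  (v1,v4,v5) [++-] → (1.9343, 1.9343, 0.35449)–(1.9343, 1.31737, 0.61)  len=0.6677
  (v1,v5,v2) [+--] → (1.9343, 1.31737, 0.61)–(1.9343, 0, 0.0643)  len=1.4259
  (v2,v6,v3) [--+] → (1.9343, 0.623287, -0.322467)–(1.9343, 0, -0.0643)  len=0.6746
  (v3,v6,v7) [+--] → (1.9343, 0.623287, -0.322467)–(1.9343, 1.31737, -0.61)  len=0.7513
  (v3,v7,v0) [+-+] → (1.9343, 1.31737, -0.61)–(1.9343, 1.51649, -0.527519)  len=0.2155
  (v0,v7,v4) [+-+] → (1.9343, 1.51649, -0.527519)–(1.9343, 1.9343, -0.35449)  len=0.4522
  (v4,v8,v5) [+--] → (1.9343, 2.28884, 0)–(1.9343, 1.9343, 0.35449)  len=0.5014
  (v7,v11,v4) [--+] → (1.9343, 2.21885, -0.0699895)–(1.9343, 1.9343, -0.35449)  len=0.4024
  (v4,v11,v8) [+--] → (1.9343, 2.21885, -0.0699895)–(1.9343, 2.28884, 0)  len=0.0990
  (v24,v28,v25) [-+-] → (1.9343, -2.28884, 0)–(1.9343, -2.21885, 0.0699895)  len=0.0990
  (v25,v28,v29) [-+-] → (1.9343, -2.21885, 0.0699895)–(1.9343, -1.9343, 0.35449)  len=0.4024
  (v24,v31,v28) [--+] → (1.9343, -1.9343, -0.35449)–(1.9343, -2.28884, 0)  len=0.5014
  (v28,v0,v29) [++-] → (1.9343, -1.51649, 0.527519)–(1.9343, -1.9343, 0.35449)  len=0.4522
  (v29,v0,v1) [-++] → (1.9343, -1.51649, 0.527519)–(1.9343, -1.31737, 0.61)  len=0.2155
  (v29,v1,v30) [-+-] → (1.9343, -1.31737, 0.61)–(1.9343, -0.623287, 0.322467)  len=0.7513
  (v30,v1,v2) [-+-] → (1.9343, -0.623287, 0.322467)–(1.9343, 0, 0.0643)  len=0.6746
  (v31,v2,v3) [--+] → (1.9343, 0, -0.0643)–(1.9343, -1.31737, -0.61)  len=1.4259
  (v31,v3,v28) [-++] → (1.9343, -1.31737, -0.61)–(1.9343, -1.9343, -0.35449)  len=0.6677

Chained into 1 loop(s):
  loop 1: 18 segments, perimeter = 10.3801
Total perimeter = 10.380
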